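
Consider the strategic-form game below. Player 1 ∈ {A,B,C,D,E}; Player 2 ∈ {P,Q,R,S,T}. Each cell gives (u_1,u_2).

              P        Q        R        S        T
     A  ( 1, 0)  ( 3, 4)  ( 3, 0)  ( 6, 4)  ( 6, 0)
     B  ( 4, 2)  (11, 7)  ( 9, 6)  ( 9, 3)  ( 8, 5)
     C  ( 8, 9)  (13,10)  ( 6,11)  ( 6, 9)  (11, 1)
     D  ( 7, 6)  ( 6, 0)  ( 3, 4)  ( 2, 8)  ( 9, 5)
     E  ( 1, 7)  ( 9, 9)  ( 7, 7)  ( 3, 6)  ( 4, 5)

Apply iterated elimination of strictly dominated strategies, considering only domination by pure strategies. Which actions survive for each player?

Remaining: P1:{B,C} P2:{Q,R}

P1 drop A (B beats it: P:4>1 Q:11>3 R:9>3 S:9>6 T:8>6)
P1 drop D (C beats it: P:8>7 Q:13>6 R:6>3 S:6>2 T:11>9)
P1 drop E (B beats it: P:4>1 Q:11>9 R:9>7 S:9>3 T:8>4)
P2 drop P (Q beats it: B:7>2 C:10>9)
P2 drop S (Q beats it: B:7>3 C:10>9)
P2 drop T (Q beats it: B:7>5 C:10>1)
P1→{B,C} P2→{Q,R}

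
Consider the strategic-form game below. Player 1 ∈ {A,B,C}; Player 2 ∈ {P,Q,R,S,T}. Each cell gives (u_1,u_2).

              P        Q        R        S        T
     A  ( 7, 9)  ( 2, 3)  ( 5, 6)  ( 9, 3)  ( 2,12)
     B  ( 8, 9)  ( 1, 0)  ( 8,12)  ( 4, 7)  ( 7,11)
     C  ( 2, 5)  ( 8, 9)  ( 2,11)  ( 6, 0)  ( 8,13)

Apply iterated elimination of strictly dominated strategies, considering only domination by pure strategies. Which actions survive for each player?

P2 drop P (T beats it: A:12>9 B:11>9 C:13>5)
P2 drop Q (R beats it: A:6>3 B:12>0 C:11>9)
P2 drop S (R beats it: A:6>3 B:12>7 C:11>0)
P1 drop A (B beats it: R:8>5 T:7>2)
P1→{B,C} P2→{R,T}

Remaining: P1:{B,C} P2:{R,T}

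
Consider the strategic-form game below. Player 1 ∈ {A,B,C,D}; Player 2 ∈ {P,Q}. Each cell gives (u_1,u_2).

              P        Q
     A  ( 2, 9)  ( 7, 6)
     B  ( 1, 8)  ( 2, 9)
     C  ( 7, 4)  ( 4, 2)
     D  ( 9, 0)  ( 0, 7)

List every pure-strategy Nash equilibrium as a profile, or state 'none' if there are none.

Equilibria: none

(A,P): not NE [P1→D gives 9>2]
(A,Q): not NE [P2→P gives 9>6]
(B,P): not NE [P1→D gives 9>1; P2→Q gives 9>8]
(B,Q): not NE [P1→A gives 7>2]
(C,P): not NE [P1→D gives 9>7]
(C,Q): not NE [P1→A gives 7>4; P2→P gives 4>2]
(D,P): not NE [P2→Q gives 7>0]
(D,Q): not NE [P1→A gives 7>0]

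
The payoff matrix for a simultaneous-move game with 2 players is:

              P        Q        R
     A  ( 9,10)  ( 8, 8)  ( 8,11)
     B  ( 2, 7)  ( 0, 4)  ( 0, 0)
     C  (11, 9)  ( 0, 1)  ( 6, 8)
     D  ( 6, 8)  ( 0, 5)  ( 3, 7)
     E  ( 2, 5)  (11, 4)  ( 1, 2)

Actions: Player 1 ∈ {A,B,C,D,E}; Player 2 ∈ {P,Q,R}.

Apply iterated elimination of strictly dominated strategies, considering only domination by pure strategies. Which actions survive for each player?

P1 drop B (A beats it: P:9>2 Q:8>0 R:8>0)
P1 drop D (A beats it: P:9>6 Q:8>0 R:8>3)
P2 drop Q (P beats it: A:10>8 C:9>1 E:5>4)
P1 drop E (A beats it: P:9>2 R:8>1)
P1→{A,C} P2→{P,R}

Remaining: P1:{A,C} P2:{P,R}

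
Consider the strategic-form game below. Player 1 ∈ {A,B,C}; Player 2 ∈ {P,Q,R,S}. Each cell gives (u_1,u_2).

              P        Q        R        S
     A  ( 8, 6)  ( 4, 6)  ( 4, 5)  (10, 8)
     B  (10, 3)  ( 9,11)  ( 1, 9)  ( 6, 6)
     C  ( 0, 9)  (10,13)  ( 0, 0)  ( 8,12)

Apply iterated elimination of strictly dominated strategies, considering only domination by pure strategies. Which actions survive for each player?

IESDS → P1:{A,C} P2:{Q,S}

P2 drop P (S beats it: A:8>6 B:6>3 C:12>9)
P2 drop R (Q beats it: A:6>5 B:11>9 C:13>0)
P1 drop B (C beats it: Q:10>9 S:8>6)
P1→{A,C} P2→{Q,S}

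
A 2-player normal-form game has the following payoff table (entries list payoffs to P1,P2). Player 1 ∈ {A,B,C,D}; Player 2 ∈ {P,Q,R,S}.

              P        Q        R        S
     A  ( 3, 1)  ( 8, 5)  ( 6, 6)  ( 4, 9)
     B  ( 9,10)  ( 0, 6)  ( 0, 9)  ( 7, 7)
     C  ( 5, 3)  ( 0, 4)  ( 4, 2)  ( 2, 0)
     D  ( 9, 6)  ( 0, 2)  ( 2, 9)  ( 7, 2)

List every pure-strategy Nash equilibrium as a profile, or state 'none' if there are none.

(A,P): not NE [P1→D gives 9>3; P2→S gives 9>1]
(A,Q): not NE [P2→S gives 9>5]
(A,R): not NE [P2→S gives 9>6]
(A,S): not NE [P1→D gives 7>4]
(B,P): NE
(B,Q): not NE [P1→A gives 8>0; P2→P gives 10>6]
(B,R): not NE [P1→A gives 6>0; P2→P gives 10>9]
(B,S): not NE [P2→P gives 10>7]
(C,P): not NE [P1→D gives 9>5; P2→Q gives 4>3]
(C,Q): not NE [P1→A gives 8>0]
(C,R): not NE [P1→A gives 6>4; P2→Q gives 4>2]
(C,S): not NE [P1→D gives 7>2; P2→Q gives 4>0]
(D,P): not NE [P2→R gives 9>6]
(D,Q): not NE [P1→A gives 8>0; P2→R gives 9>2]
(D,R): not NE [P1→A gives 6>2]
(D,S): not NE [P2→R gives 9>2]

NE set: (B,P)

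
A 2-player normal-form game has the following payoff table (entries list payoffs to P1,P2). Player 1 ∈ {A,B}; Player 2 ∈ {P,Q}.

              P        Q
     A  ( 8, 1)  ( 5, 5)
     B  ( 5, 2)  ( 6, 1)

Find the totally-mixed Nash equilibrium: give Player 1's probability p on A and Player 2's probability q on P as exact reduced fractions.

p=1/5, q=1/4

P1 indiff ⇒ q·8+(1-q)·5 = q·5+(1-q)·6 ⇒ q(3) = (1-q)(1) ⇒ q = 1/4
P2 indiff ⇒ p·1+(1-p)·2 = p·5+(1-p)·1 ⇒ p(-4) = (1-p)(-1) ⇒ p = 1/5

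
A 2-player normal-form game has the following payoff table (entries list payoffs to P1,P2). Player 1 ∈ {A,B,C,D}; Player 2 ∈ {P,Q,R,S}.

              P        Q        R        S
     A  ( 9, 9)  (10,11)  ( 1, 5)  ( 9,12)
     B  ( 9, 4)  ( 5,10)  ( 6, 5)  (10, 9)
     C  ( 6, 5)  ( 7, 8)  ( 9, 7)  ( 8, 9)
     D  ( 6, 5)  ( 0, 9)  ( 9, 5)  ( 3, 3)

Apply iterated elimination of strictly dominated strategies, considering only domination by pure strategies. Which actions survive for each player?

P2 drop P (Q beats it: A:11>9 B:10>4 C:8>5 D:9>5)
P2 drop R (Q beats it: A:11>5 B:10>5 C:8>7 D:9>5)
P1 drop C (A beats it: Q:10>7 S:9>8)
P1 drop D (A beats it: Q:10>0 S:9>3)
P1→{A,B} P2→{Q,S}

Survivors P1:{A,B} P2:{Q,S}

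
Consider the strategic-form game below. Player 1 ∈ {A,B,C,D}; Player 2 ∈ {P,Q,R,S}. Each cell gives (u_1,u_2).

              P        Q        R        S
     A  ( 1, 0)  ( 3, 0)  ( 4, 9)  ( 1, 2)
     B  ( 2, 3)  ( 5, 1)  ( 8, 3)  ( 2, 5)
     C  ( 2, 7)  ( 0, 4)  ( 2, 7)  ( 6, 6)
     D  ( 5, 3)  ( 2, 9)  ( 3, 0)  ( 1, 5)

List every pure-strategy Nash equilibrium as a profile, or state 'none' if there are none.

(A,P): not NE [P1→D gives 5>1; P2→R gives 9>0]
(A,Q): not NE [P1→B gives 5>3; P2→R gives 9>0]
(A,R): not NE [P1→B gives 8>4]
(A,S): not NE [P1→C gives 6>1; P2→R gives 9>2]
(B,P): not NE [P1→D gives 5>2; P2→S gives 5>3]
(B,Q): not NE [P2→S gives 5>1]
(B,R): not NE [P2→S gives 5>3]
(B,S): not NE [P1→C gives 6>2]
(C,P): not NE [P1→D gives 5>2]
(C,Q): not NE [P1→B gives 5>0; P2→R gives 7>4]
(C,R): not NE [P1→B gives 8>2]
(C,S): not NE [P2→R gives 7>6]
(D,P): not NE [P2→Q gives 9>3]
(D,Q): not NE [P1→B gives 5>2]
(D,R): not NE [P1→B gives 8>3; P2→Q gives 9>0]
(D,S): not NE [P1→C gives 6>1; P2→Q gives 9>5]

Equilibria: none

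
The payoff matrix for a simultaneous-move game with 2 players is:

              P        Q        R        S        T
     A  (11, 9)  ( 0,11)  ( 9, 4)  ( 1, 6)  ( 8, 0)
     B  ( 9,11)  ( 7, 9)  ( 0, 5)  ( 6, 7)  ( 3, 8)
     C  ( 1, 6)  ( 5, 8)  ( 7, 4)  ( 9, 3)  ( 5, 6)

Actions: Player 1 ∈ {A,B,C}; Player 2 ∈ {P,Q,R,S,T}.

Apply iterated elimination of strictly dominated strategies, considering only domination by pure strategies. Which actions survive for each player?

P2 drop R (P beats it: A:9>4 B:11>5 C:6>4)
P2 drop S (P beats it: A:9>6 B:11>7 C:6>3)
P2 drop T (Q beats it: A:11>0 B:9>8 C:8>6)
P1 drop C (B beats it: P:9>1 Q:7>5)
P1→{A,B} P2→{P,Q}

Remaining: P1:{A,B} P2:{P,Q}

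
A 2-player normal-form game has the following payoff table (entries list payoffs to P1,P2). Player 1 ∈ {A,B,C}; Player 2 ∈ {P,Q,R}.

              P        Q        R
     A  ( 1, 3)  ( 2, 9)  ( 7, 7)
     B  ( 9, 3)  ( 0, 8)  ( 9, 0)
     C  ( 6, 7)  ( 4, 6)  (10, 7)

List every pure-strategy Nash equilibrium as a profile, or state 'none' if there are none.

(A,P): not NE [P1→B gives 9>1; P2→Q gives 9>3]
(A,Q): not NE [P1→C gives 4>2]
(A,R): not NE [P1→C gives 10>7; P2→Q gives 9>7]
(B,P): not NE [P2→Q gives 8>3]
(B,Q): not NE [P1→C gives 4>0]
(B,R): not NE [P1→C gives 10>9; P2→Q gives 8>0]
(C,P): not NE [P1→B gives 9>6]
(C,Q): not NE [P2→R gives 7>6]
(C,R): NE

Nash profiles: (C,R)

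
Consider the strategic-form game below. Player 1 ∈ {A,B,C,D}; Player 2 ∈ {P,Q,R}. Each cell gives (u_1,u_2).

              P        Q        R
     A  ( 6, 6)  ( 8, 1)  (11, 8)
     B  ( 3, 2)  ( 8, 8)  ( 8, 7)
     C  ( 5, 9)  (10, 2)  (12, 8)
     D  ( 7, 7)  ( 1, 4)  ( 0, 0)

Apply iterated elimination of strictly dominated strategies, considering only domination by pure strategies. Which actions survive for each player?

P1 drop B (C beats it: P:5>3 Q:10>8 R:12>8)
P2 drop Q (P beats it: A:6>1 C:9>2 D:7>4)
P1→{A,C,D} P2→{P,R}

IESDS → P1:{A,C,D} P2:{P,R}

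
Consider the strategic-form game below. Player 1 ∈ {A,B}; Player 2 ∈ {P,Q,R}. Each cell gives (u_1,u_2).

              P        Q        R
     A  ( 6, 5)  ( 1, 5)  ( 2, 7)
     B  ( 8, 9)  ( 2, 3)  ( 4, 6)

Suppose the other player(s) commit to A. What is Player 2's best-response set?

u_2(P vs A) = 5
u_2(Q vs A) = 5
u_2(R vs A) = 7
max payoff 7 at {R}

argmax u_2 = {R}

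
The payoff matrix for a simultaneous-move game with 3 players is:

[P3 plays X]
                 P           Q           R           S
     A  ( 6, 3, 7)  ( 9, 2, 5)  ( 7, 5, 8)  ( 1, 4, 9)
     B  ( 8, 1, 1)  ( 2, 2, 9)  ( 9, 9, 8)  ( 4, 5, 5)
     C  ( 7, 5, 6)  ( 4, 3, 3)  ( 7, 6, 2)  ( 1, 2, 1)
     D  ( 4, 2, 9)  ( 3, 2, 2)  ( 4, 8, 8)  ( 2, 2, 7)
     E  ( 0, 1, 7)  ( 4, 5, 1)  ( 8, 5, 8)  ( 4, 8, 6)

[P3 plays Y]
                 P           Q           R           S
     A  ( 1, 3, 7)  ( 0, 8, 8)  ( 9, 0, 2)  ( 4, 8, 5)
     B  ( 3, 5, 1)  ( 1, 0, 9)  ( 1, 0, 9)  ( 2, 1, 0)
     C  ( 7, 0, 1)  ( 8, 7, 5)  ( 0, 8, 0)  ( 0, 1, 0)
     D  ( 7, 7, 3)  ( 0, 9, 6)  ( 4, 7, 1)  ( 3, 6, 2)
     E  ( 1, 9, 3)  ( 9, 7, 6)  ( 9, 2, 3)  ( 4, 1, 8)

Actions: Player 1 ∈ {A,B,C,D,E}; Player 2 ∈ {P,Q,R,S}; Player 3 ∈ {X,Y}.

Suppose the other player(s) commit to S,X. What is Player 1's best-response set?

BR_1 = {B,E}

u_1(A vs S,X) = 1
u_1(B vs S,X) = 4
u_1(C vs S,X) = 1
u_1(D vs S,X) = 2
u_1(E vs S,X) = 4
max payoff 4 at {B,E}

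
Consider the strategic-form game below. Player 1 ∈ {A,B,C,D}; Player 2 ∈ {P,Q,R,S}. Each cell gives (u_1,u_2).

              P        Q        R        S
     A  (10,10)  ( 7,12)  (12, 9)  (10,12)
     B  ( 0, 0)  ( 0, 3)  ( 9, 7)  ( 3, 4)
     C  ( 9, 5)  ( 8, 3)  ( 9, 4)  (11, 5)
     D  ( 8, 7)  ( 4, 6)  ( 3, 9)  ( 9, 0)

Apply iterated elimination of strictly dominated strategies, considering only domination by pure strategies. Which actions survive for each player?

P1 drop B (A beats it: P:10>0 Q:7>0 R:12>9 S:10>3)
P1 drop D (A beats it: P:10>8 Q:7>4 R:12>3 S:10>9)
P2 drop R (P beats it: A:10>9 C:5>4)
P1→{A,C} P2→{P,Q,S}

Remaining: P1:{A,C} P2:{P,Q,S}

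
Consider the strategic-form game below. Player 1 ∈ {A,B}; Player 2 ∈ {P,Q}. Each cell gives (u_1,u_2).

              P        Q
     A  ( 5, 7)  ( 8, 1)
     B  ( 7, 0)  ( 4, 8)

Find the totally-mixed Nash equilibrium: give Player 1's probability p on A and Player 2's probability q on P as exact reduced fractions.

P1 mixes 4/7 on A; P2 mixes 2/3 on P

P1 indiff ⇒ q·5+(1-q)·8 = q·7+(1-q)·4 ⇒ q(-2) = (1-q)(-4) ⇒ q = 2/3
P2 indiff ⇒ p·7+(1-p)·0 = p·1+(1-p)·8 ⇒ p(6) = (1-p)(8) ⇒ p = 4/7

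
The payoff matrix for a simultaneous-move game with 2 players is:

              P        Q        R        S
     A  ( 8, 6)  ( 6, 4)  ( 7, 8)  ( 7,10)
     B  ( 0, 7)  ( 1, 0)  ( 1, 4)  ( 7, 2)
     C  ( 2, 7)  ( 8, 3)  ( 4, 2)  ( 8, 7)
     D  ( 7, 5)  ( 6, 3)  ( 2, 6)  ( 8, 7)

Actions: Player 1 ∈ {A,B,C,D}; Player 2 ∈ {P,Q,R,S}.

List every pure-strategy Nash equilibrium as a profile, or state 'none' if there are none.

(A,P): not NE [P2→S gives 10>6]
(A,Q): not NE [P1→C gives 8>6; P2→S gives 10>4]
(A,R): not NE [P2→S gives 10>8]
(A,S): not NE [P1→D gives 8>7]
(B,P): not NE [P1→A gives 8>0]
(B,Q): not NE [P1→C gives 8>1; P2→P gives 7>0]
(B,R): not NE [P1→A gives 7>1; P2→P gives 7>4]
(B,S): not NE [P1→D gives 8>7; P2→P gives 7>2]
(C,P): not NE [P1→A gives 8>2]
(C,Q): not NE [P2→S gives 7>3]
(C,R): not NE [P1→A gives 7>4; P2→S gives 7>2]
(C,S): NE
(D,P): not NE [P1→A gives 8>7; P2→S gives 7>5]
(D,Q): not NE [P1→C gives 8>6; P2→S gives 7>3]
(D,R): not NE [P1→A gives 7>2; P2→S gives 7>6]
(D,S): NE

NE set: (C,S), (D,S)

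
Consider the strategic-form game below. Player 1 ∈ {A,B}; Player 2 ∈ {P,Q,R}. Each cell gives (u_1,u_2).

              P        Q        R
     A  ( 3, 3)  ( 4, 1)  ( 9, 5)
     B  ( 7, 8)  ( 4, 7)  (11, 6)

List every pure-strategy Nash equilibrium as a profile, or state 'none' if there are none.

(A,P): not NE [P1→B gives 7>3; P2→R gives 5>3]
(A,Q): not NE [P2→R gives 5>1]
(A,R): not NE [P1→B gives 11>9]
(B,P): NE
(B,Q): not NE [P2→P gives 8>7]
(B,R): not NE [P2→P gives 8>6]

NE set: (B,P)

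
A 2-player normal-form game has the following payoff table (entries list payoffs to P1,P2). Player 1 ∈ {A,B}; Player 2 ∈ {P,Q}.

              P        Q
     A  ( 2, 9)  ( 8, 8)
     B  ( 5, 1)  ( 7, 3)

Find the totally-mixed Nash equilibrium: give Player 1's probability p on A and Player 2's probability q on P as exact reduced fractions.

P1 mixes 2/3 on A; P2 mixes 1/4 on P

P1 indiff ⇒ q·2+(1-q)·8 = q·5+(1-q)·7 ⇒ q(-3) = (1-q)(-1) ⇒ q = 1/4
P2 indiff ⇒ p·9+(1-p)·1 = p·8+(1-p)·3 ⇒ p(1) = (1-p)(2) ⇒ p = 2/3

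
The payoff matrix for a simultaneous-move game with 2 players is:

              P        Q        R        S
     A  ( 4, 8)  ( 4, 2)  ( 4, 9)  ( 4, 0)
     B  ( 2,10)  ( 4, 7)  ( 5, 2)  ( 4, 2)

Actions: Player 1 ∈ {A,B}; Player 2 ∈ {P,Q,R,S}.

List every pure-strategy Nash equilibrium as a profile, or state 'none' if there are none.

(A,P): not NE [P2→R gives 9>8]
(A,Q): not NE [P2→R gives 9>2]
(A,R): not NE [P1→B gives 5>4]
(A,S): not NE [P2→R gives 9>0]
(B,P): not NE [P1→A gives 4>2]
(B,Q): not NE [P2→P gives 10>7]
(B,R): not NE [P2→P gives 10>2]
(B,S): not NE [P2→P gives 10>2]

PSNE: ∅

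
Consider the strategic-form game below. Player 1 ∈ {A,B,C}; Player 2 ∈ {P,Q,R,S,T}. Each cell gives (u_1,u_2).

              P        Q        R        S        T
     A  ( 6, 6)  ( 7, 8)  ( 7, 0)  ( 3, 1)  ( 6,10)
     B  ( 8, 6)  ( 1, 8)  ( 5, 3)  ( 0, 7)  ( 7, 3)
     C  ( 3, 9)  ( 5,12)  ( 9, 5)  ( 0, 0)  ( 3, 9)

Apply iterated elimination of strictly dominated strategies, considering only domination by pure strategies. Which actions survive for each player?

P2 drop P (Q beats it: A:8>6 B:8>6 C:12>9)
P2 drop R (Q beats it: A:8>0 B:8>3 C:12>5)
P1 drop C (A beats it: Q:7>5 S:3>0 T:6>3)
P2 drop S (Q beats it: A:8>1 B:8>7)
P1→{A,B} P2→{Q,T}

Remaining: P1:{A,B} P2:{Q,T}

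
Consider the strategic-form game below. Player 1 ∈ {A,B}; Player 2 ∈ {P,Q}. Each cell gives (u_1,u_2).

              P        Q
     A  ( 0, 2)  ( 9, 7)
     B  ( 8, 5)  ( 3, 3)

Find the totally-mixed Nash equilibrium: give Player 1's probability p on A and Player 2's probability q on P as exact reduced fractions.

p=2/7, q=3/7

P1 indiff ⇒ q·0+(1-q)·9 = q·8+(1-q)·3 ⇒ q(-8) = (1-q)(-6) ⇒ q = 3/7
P2 indiff ⇒ p·2+(1-p)·5 = p·7+(1-p)·3 ⇒ p(-5) = (1-p)(-2) ⇒ p = 2/7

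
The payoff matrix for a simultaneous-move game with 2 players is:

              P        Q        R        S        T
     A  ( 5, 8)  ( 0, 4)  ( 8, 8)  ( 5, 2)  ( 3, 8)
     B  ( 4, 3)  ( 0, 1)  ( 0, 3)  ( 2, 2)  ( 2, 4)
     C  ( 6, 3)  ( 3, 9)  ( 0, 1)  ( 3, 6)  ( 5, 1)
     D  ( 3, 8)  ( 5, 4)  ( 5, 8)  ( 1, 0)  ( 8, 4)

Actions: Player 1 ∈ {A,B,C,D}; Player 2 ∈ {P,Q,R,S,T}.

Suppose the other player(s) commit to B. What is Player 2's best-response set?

u_2(P vs B) = 3
u_2(Q vs B) = 1
u_2(R vs B) = 3
u_2(S vs B) = 2
u_2(T vs B) = 4
max payoff 4 at {T}

BR_2 = {T}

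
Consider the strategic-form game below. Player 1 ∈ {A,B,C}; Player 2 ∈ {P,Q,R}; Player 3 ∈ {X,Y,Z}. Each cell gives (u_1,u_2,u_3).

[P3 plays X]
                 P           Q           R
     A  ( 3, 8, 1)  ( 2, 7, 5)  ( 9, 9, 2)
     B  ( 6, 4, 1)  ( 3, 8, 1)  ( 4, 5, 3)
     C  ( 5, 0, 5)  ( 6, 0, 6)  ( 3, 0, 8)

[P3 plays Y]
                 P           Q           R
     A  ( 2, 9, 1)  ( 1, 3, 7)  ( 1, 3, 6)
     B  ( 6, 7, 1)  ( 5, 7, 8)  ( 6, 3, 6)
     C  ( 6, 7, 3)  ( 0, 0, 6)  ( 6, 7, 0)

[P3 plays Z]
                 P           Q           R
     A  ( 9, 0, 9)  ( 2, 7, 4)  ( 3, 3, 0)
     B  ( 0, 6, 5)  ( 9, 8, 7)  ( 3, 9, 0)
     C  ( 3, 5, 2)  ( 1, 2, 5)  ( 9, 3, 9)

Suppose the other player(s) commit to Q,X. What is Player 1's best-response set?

u_1(A vs Q,X) = 2
u_1(B vs Q,X) = 3
u_1(C vs Q,X) = 6
max payoff 6 at {C}

P1 best: {C}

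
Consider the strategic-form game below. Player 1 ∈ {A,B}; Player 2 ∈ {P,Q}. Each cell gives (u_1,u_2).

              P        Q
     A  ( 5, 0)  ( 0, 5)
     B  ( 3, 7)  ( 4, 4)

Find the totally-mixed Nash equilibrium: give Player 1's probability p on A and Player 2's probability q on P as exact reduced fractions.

P1 indiff ⇒ q·5+(1-q)·0 = q·3+(1-q)·4 ⇒ q(2) = (1-q)(4) ⇒ q = 2/3
P2 indiff ⇒ p·0+(1-p)·7 = p·5+(1-p)·4 ⇒ p(-5) = (1-p)(-3) ⇒ p = 3/8

p=3/8, q=2/3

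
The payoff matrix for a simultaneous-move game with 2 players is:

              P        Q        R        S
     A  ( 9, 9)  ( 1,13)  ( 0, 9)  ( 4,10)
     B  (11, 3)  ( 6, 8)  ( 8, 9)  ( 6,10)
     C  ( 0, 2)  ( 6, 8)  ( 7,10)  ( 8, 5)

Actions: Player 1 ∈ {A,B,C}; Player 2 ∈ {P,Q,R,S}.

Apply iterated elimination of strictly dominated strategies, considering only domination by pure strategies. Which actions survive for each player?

Remaining: P1:{B,C} P2:{R,S}

P1 drop A (B beats it: P:11>9 Q:6>1 R:8>0 S:6>4)
P2 drop P (Q beats it: B:8>3 C:8>2)
P2 drop Q (R beats it: B:9>8 C:10>8)
P1→{B,C} P2→{R,S}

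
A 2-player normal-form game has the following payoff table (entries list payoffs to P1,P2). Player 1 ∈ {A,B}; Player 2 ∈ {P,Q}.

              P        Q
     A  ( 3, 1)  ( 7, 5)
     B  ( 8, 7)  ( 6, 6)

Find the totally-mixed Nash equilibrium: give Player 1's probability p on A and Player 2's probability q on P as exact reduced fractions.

P1 mixes 1/5 on A; P2 mixes 1/6 on P

P1 indiff ⇒ q·3+(1-q)·7 = q·8+(1-q)·6 ⇒ q(-5) = (1-q)(-1) ⇒ q = 1/6
P2 indiff ⇒ p·1+(1-p)·7 = p·5+(1-p)·6 ⇒ p(-4) = (1-p)(-1) ⇒ p = 1/5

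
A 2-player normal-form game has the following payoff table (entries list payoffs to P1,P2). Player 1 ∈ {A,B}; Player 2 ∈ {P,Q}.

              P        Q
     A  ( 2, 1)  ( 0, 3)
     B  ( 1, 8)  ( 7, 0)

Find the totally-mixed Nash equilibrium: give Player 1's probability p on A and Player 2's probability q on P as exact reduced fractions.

P1 indiff ⇒ q·2+(1-q)·0 = q·1+(1-q)·7 ⇒ q(1) = (1-q)(7) ⇒ q = 7/8
P2 indiff ⇒ p·1+(1-p)·8 = p·3+(1-p)·0 ⇒ p(-2) = (1-p)(-8) ⇒ p = 4/5

(p,q) = (4/5, 7/8)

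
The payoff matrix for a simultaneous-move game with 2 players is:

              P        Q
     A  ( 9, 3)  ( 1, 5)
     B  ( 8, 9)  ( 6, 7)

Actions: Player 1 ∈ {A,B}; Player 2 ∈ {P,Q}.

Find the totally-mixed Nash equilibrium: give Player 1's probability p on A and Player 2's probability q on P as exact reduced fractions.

P1 indiff ⇒ q·9+(1-q)·1 = q·8+(1-q)·6 ⇒ q(1) = (1-q)(5) ⇒ q = 5/6
P2 indiff ⇒ p·3+(1-p)·9 = p·5+(1-p)·7 ⇒ p(-2) = (1-p)(-2) ⇒ p = 1/2

P1 mixes 1/2 on A; P2 mixes 5/6 on P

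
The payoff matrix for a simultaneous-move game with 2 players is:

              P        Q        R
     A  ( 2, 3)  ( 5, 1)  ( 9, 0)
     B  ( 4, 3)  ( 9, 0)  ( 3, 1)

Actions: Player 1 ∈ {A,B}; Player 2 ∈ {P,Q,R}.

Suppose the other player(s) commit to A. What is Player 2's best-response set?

argmax u_2 = {P}

u_2(P vs A) = 3
u_2(Q vs A) = 1
u_2(R vs A) = 0
max payoff 3 at {P}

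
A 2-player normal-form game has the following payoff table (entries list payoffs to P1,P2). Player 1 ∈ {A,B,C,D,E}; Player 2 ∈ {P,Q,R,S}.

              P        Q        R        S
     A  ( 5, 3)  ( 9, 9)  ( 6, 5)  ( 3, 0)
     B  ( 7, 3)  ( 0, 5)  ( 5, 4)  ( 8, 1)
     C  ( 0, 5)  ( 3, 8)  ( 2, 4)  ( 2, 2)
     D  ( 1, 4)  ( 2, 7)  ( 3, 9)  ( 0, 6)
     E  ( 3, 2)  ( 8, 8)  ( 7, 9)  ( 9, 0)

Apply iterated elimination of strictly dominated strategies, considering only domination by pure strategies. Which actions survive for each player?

Survivors P1:{A,E} P2:{Q,R}

P1 drop C (A beats it: P:5>0 Q:9>3 R:6>2 S:3>2)
P1 drop D (A beats it: P:5>1 Q:9>2 R:6>3 S:3>0)
P2 drop P (Q beats it: A:9>3 B:5>3 E:8>2)
P1 drop B (E beats it: Q:8>0 R:7>5 S:9>8)
P2 drop S (Q beats it: A:9>0 E:8>0)
P1→{A,E} P2→{Q,R}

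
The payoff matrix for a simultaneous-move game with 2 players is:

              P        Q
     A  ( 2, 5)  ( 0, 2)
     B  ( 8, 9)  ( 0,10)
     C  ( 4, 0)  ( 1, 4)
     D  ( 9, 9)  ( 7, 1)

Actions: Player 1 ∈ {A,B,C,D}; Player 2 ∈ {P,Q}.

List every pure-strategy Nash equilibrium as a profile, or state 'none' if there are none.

NE set: (D,P)

(A,P): not NE [P1→D gives 9>2]
(A,Q): not NE [P1→D gives 7>0; P2→P gives 5>2]
(B,P): not NE [P1→D gives 9>8; P2→Q gives 10>9]
(B,Q): not NE [P1→D gives 7>0]
(C,P): not NE [P1→D gives 9>4; P2→Q gives 4>0]
(C,Q): not NE [P1→D gives 7>1]
(D,P): NE
(D,Q): not NE [P2→P gives 9>1]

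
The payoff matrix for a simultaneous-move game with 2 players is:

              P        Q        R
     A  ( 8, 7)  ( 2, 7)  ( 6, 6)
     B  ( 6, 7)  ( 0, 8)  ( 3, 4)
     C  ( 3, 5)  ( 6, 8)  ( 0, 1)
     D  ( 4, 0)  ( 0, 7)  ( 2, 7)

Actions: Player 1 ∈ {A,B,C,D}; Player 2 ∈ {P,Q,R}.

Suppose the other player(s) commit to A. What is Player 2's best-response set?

argmax u_2 = {P,Q}

u_2(P vs A) = 7
u_2(Q vs A) = 7
u_2(R vs A) = 6
max payoff 7 at {P,Q}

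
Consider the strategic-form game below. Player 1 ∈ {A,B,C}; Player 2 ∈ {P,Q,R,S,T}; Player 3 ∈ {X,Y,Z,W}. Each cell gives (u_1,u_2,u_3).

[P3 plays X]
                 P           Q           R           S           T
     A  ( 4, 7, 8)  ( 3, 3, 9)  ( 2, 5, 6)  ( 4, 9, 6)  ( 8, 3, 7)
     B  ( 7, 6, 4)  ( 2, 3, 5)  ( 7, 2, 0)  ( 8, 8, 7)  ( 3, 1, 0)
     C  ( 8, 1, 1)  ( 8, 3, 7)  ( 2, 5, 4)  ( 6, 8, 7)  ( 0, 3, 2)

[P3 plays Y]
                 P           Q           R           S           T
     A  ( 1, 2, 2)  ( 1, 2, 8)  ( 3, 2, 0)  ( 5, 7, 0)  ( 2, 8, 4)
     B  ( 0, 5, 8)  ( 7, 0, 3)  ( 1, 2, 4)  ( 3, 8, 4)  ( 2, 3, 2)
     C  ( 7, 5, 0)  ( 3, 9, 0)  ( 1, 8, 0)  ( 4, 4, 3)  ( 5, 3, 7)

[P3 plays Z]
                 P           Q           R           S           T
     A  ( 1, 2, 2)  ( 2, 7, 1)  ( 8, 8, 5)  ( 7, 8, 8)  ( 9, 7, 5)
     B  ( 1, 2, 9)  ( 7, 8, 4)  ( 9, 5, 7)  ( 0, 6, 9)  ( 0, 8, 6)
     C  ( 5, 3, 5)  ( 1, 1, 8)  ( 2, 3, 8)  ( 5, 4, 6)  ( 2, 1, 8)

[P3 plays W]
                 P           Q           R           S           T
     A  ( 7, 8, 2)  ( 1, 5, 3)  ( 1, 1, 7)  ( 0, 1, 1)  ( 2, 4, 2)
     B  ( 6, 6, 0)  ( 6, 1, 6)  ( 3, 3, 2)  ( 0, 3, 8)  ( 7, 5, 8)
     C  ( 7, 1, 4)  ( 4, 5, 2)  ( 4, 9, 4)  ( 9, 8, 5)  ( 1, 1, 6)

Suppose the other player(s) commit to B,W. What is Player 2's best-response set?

u_2(P vs B,W) = 6
u_2(Q vs B,W) = 1
u_2(R vs B,W) = 3
u_2(S vs B,W) = 3
u_2(T vs B,W) = 5
max payoff 6 at {P}

argmax u_2 = {P}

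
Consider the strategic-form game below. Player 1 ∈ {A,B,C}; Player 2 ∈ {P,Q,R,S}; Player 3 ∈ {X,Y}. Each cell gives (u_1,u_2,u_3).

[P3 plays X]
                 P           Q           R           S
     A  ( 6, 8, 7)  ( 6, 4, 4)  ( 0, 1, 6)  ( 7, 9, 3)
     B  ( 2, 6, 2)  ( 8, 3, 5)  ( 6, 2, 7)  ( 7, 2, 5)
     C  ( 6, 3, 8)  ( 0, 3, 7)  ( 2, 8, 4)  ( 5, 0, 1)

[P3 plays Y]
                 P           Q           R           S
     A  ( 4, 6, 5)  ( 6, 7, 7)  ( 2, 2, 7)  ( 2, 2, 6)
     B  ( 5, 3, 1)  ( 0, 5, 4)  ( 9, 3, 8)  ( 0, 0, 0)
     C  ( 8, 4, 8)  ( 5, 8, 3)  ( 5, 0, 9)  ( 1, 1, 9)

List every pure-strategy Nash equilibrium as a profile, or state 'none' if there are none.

(A,P,X): not NE [P2→S gives 9>8]
(A,P,Y): not NE [P1→C gives 8>4; P2→Q gives 7>6; P3→X gives 7>5]
(A,Q,X): not NE [P1→B gives 8>6; P2→S gives 9>4; P3→Y gives 7>4]
(A,Q,Y): NE
(A,R,X): not NE [P1→B gives 6>0; P2→S gives 9>1; P3→Y gives 7>6]
(A,R,Y): not NE [P1→B gives 9>2; P2→Q gives 7>2]
(A,S,X): not NE [P3→Y gives 6>3]
(A,S,Y): not NE [P2→Q gives 7>2]
(B,P,X): not NE [P1→C gives 6>2]
(B,P,Y): not NE [P1→C gives 8>5; P2→Q gives 5>3; P3→X gives 2>1]
(B,Q,X): not NE [P2→P gives 6>3]
(B,Q,Y): not NE [P1→A gives 6>0; P3→X gives 5>4]
(B,R,X): not NE [P2→P gives 6>2; P3→Y gives 8>7]
(B,R,Y): not NE [P2→Q gives 5>3]
(B,S,X): not NE [P2→P gives 6>2]
(B,S,Y): not NE [P1→A gives 2>0; P2→Q gives 5>0; P3→X gives 5>0]
(C,P,X): not NE [P2→R gives 8>3]
(C,P,Y): not NE [P2→Q gives 8>4]
(C,Q,X): not NE [P1→B gives 8>0; P2→R gives 8>3]
(C,Q,Y): not NE [P1→A gives 6>5; P3→X gives 7>3]
(C,R,X): not NE [P1→B gives 6>2; P3→Y gives 9>4]
(C,R,Y): not NE [P1→B gives 9>5; P2→Q gives 8>0]
(C,S,X): not NE [P1→B gives 7>5; P2→R gives 8>0; P3→Y gives 9>1]
(C,S,Y): not NE [P1→A gives 2>1; P2→Q gives 8>1]

NE set: (A,Q,Y)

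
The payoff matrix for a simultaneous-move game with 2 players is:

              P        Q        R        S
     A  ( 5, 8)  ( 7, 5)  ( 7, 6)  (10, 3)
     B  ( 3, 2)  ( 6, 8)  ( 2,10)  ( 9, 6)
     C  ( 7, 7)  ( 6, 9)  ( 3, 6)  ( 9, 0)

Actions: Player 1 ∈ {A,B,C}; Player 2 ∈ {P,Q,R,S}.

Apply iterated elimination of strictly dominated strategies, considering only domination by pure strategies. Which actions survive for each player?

P1 drop B (A beats it: P:5>3 Q:7>6 R:7>2 S:10>9)
P2 drop R (P beats it: A:8>6 C:7>6)
P2 drop S (P beats it: A:8>3 C:7>0)
P1→{A,C} P2→{P,Q}

Remaining: P1:{A,C} P2:{P,Q}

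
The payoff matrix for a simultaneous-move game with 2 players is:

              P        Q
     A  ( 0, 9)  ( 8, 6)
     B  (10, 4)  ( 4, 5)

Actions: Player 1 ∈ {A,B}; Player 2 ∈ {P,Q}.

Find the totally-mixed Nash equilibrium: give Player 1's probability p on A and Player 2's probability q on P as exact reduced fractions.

P1 indiff ⇒ q·0+(1-q)·8 = q·10+(1-q)·4 ⇒ q(-10) = (1-q)(-4) ⇒ q = 2/7
P2 indiff ⇒ p·9+(1-p)·4 = p·6+(1-p)·5 ⇒ p(3) = (1-p)(1) ⇒ p = 1/4

P1 mixes 1/4 on A; P2 mixes 2/7 on P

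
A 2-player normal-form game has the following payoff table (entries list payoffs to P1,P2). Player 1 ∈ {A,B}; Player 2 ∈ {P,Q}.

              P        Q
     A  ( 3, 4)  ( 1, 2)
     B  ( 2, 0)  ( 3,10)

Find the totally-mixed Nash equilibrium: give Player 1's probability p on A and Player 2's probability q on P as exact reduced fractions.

(p,q) = (5/6, 2/3)

P1 indiff ⇒ q·3+(1-q)·1 = q·2+(1-q)·3 ⇒ q(1) = (1-q)(2) ⇒ q = 2/3
P2 indiff ⇒ p·4+(1-p)·0 = p·2+(1-p)·10 ⇒ p(2) = (1-p)(10) ⇒ p = 5/6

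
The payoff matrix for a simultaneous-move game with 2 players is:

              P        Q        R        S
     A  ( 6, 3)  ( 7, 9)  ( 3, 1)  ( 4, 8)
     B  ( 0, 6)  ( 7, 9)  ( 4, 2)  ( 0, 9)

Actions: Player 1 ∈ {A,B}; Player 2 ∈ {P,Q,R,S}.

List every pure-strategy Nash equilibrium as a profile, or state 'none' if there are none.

NE set: (A,Q), (B,Q)

(A,P): not NE [P2→Q gives 9>3]
(A,Q): NE
(A,R): not NE [P1→B gives 4>3; P2→Q gives 9>1]
(A,S): not NE [P2→Q gives 9>8]
(B,P): not NE [P1→A gives 6>0; P2→S gives 9>6]
(B,Q): NE
(B,R): not NE [P2→S gives 9>2]
(B,S): not NE [P1→A gives 4>0]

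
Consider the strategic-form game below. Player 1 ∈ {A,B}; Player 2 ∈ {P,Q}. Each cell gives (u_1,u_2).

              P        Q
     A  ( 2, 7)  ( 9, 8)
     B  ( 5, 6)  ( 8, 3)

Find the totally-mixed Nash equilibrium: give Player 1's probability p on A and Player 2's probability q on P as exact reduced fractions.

(p,q) = (3/4, 1/4)

P1 indiff ⇒ q·2+(1-q)·9 = q·5+(1-q)·8 ⇒ q(-3) = (1-q)(-1) ⇒ q = 1/4
P2 indiff ⇒ p·7+(1-p)·6 = p·8+(1-p)·3 ⇒ p(-1) = (1-p)(-3) ⇒ p = 3/4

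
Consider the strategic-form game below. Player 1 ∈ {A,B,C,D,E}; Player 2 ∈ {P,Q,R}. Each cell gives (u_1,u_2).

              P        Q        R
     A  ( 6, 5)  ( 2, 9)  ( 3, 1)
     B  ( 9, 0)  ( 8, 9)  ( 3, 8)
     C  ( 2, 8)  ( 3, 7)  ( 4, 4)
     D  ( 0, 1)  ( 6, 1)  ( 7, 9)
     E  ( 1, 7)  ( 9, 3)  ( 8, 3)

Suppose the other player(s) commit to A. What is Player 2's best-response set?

u_2(P vs A) = 5
u_2(Q vs A) = 9
u_2(R vs A) = 1
max payoff 9 at {Q}

BR_2 = {Q}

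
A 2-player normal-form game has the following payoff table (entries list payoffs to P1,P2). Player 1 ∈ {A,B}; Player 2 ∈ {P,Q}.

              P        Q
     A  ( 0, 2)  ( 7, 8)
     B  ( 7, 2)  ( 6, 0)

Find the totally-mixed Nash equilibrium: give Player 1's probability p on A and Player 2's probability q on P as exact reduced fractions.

P1 indiff ⇒ q·0+(1-q)·7 = q·7+(1-q)·6 ⇒ q(-7) = (1-q)(-1) ⇒ q = 1/8
P2 indiff ⇒ p·2+(1-p)·2 = p·8+(1-p)·0 ⇒ p(-6) = (1-p)(-2) ⇒ p = 1/4

(p,q) = (1/4, 1/8)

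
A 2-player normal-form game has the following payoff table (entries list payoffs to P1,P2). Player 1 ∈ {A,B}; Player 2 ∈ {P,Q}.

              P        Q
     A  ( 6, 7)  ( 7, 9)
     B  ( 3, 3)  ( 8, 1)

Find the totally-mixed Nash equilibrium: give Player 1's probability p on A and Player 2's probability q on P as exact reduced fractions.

P1 indiff ⇒ q·6+(1-q)·7 = q·3+(1-q)·8 ⇒ q(3) = (1-q)(1) ⇒ q = 1/4
P2 indiff ⇒ p·7+(1-p)·3 = p·9+(1-p)·1 ⇒ p(-2) = (1-p)(-2) ⇒ p = 1/2

p=1/2, q=1/4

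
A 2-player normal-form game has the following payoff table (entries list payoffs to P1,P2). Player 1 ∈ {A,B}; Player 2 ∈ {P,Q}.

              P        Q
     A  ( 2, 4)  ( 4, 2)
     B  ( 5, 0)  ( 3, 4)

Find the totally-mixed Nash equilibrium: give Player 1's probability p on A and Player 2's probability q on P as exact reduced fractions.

P1 indiff ⇒ q·2+(1-q)·4 = q·5+(1-q)·3 ⇒ q(-3) = (1-q)(-1) ⇒ q = 1/4
P2 indiff ⇒ p·4+(1-p)·0 = p·2+(1-p)·4 ⇒ p(2) = (1-p)(4) ⇒ p = 2/3

(p,q) = (2/3, 1/4)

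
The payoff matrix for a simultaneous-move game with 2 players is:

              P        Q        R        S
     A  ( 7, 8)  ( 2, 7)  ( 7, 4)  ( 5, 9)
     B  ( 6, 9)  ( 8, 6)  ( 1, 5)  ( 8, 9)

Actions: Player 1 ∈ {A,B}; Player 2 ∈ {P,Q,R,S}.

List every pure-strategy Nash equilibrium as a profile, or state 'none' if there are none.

NE set: (B,S)

(A,P): not NE [P2→S gives 9>8]
(A,Q): not NE [P1→B gives 8>2; P2→S gives 9>7]
(A,R): not NE [P2→S gives 9>4]
(A,S): not NE [P1→B gives 8>5]
(B,P): not NE [P1→A gives 7>6]
(B,Q): not NE [P2→S gives 9>6]
(B,R): not NE [P1→A gives 7>1; P2→S gives 9>5]
(B,S): NE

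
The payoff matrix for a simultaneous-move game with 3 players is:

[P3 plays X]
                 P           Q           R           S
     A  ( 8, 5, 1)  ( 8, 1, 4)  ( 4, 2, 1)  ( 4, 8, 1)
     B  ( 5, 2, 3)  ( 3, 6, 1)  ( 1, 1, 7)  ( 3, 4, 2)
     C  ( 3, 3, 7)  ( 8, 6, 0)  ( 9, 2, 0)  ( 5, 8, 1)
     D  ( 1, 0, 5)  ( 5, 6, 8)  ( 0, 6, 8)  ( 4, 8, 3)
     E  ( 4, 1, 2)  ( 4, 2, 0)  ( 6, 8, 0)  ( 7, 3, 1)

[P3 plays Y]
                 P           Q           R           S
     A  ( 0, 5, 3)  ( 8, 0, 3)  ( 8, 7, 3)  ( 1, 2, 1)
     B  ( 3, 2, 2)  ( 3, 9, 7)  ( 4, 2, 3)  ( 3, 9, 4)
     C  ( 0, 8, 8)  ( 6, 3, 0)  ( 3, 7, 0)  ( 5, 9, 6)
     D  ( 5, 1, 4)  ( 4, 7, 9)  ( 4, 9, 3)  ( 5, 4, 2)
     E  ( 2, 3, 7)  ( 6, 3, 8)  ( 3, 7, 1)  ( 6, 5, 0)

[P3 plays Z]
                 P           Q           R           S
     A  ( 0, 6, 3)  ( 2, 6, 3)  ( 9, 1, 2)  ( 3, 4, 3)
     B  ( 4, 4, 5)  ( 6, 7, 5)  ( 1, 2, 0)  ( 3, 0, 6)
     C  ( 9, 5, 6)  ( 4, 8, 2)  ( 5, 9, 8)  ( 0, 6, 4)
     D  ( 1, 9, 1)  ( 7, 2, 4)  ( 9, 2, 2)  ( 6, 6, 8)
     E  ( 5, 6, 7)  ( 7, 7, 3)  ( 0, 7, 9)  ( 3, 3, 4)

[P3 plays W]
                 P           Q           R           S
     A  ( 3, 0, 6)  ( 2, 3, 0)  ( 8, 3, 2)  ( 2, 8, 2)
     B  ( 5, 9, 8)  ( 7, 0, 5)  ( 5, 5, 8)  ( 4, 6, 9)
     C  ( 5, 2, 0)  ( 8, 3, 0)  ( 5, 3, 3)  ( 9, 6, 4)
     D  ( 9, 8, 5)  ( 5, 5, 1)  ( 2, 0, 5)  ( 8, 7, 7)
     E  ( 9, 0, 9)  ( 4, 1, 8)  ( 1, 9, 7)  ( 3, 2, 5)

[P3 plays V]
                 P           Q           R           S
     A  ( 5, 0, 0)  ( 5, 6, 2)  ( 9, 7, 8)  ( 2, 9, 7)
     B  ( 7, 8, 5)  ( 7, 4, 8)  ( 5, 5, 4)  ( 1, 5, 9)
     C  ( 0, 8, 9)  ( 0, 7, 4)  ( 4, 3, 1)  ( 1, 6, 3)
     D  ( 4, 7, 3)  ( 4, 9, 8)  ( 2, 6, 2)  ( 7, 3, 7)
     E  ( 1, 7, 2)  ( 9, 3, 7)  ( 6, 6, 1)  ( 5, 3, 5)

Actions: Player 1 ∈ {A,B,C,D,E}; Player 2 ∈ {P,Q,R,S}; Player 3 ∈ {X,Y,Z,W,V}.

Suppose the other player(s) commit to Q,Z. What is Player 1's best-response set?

u_1(A vs Q,Z) = 2
u_1(B vs Q,Z) = 6
u_1(C vs Q,Z) = 4
u_1(D vs Q,Z) = 7
u_1(E vs Q,Z) = 7
max payoff 7 at {D,E}

BR_1 = {D,E}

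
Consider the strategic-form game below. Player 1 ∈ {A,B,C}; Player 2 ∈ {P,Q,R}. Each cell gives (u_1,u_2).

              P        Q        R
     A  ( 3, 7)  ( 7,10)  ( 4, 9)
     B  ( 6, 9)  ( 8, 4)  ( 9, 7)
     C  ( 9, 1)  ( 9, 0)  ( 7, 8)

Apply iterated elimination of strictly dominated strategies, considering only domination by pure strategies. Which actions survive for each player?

P1 drop A (B beats it: P:6>3 Q:8>7 R:9>4)
P2 drop Q (P beats it: B:9>4 C:1>0)
P1→{B,C} P2→{P,R}

IESDS → P1:{B,C} P2:{P,R}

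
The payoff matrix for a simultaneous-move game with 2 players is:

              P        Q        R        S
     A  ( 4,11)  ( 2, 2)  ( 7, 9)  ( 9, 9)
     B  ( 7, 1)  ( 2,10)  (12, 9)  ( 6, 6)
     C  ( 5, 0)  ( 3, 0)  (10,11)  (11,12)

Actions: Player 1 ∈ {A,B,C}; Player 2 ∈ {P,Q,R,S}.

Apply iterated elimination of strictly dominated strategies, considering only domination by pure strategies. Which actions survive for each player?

Survivors P1:{B,C} P2:{Q,R,S}

P1 drop A (C beats it: P:5>4 Q:3>2 R:10>7 S:11>9)
P2 drop P (R beats it: B:9>1 C:11>0)
P1→{B,C} P2→{Q,R,S}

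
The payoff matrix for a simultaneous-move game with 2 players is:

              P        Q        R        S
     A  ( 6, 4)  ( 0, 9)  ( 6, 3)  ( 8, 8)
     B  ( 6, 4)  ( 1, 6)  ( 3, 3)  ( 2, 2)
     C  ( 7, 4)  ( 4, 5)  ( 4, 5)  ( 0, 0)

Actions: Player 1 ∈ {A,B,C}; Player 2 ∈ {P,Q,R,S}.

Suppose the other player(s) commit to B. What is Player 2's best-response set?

u_2(P vs B) = 4
u_2(Q vs B) = 6
u_2(R vs B) = 3
u_2(S vs B) = 2
max payoff 6 at {Q}

argmax u_2 = {Q}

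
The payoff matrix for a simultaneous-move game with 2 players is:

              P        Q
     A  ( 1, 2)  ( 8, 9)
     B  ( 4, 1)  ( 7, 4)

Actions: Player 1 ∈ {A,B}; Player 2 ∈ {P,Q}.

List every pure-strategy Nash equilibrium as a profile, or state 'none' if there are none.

(A,P): not NE [P1→B gives 4>1; P2→Q gives 9>2]
(A,Q): NE
(B,P): not NE [P2→Q gives 4>1]
(B,Q): not NE [P1→A gives 8>7]

NE set: (A,Q)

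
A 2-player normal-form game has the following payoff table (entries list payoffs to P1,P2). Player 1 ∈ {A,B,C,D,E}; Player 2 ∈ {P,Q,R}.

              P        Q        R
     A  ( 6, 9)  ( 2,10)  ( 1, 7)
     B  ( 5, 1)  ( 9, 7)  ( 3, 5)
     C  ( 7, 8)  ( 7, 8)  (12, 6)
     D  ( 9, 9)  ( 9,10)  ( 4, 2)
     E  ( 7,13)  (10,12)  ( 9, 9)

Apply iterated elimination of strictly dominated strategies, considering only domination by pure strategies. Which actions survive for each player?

P1 drop A (C beats it: P:7>6 Q:7>2 R:12>1)
P1 drop B (E beats it: P:7>5 Q:10>9 R:9>3)
P2 drop R (P beats it: C:8>6 D:9>2 E:13>9)
P1 drop C (D beats it: P:9>7 Q:9>7)
P1→{D,E} P2→{P,Q}

IESDS → P1:{D,E} P2:{P,Q}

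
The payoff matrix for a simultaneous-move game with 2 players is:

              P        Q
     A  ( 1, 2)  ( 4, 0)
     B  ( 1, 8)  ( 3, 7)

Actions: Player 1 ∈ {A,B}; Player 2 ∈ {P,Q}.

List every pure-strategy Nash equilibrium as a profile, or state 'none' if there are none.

(A,P): NE
(A,Q): not NE [P2→P gives 2>0]
(B,P): NE
(B,Q): not NE [P1→A gives 4>3; P2→P gives 8>7]

PSNE = {(A,P), (B,P)}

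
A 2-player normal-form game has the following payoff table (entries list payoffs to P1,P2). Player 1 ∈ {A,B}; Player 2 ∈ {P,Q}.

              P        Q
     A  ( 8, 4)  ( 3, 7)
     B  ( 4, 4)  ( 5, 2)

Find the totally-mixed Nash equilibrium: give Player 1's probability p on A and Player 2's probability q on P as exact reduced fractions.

P1 mixes 2/5 on A; P2 mixes 1/3 on P

P1 indiff ⇒ q·8+(1-q)·3 = q·4+(1-q)·5 ⇒ q(4) = (1-q)(2) ⇒ q = 1/3
P2 indiff ⇒ p·4+(1-p)·4 = p·7+(1-p)·2 ⇒ p(-3) = (1-p)(-2) ⇒ p = 2/5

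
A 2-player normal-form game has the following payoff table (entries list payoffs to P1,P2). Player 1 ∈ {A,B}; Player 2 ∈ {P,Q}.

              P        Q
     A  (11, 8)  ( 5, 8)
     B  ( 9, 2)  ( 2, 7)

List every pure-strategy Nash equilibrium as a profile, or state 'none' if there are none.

(A,P): NE
(A,Q): NE
(B,P): not NE [P1→A gives 11>9; P2→Q gives 7>2]
(B,Q): not NE [P1→A gives 5>2]

NE set: (A,P), (A,Q)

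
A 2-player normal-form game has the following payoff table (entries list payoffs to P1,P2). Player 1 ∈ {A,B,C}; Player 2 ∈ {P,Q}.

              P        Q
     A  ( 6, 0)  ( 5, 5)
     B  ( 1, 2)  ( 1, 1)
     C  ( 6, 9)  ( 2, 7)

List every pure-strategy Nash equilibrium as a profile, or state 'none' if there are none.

(A,P): not NE [P2→Q gives 5>0]
(A,Q): NE
(B,P): not NE [P1→C gives 6>1]
(B,Q): not NE [P1→A gives 5>1; P2→P gives 2>1]
(C,P): NE
(C,Q): not NE [P1→A gives 5>2; P2→P gives 9>7]

PSNE = {(A,Q), (C,P)}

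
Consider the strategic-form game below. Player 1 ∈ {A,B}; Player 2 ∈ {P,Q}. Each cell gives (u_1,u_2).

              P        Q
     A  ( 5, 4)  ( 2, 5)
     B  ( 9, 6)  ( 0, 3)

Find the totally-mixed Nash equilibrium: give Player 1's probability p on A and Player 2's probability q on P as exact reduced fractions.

p=3/4, q=1/3

P1 indiff ⇒ q·5+(1-q)·2 = q·9+(1-q)·0 ⇒ q(-4) = (1-q)(-2) ⇒ q = 1/3
P2 indiff ⇒ p·4+(1-p)·6 = p·5+(1-p)·3 ⇒ p(-1) = (1-p)(-3) ⇒ p = 3/4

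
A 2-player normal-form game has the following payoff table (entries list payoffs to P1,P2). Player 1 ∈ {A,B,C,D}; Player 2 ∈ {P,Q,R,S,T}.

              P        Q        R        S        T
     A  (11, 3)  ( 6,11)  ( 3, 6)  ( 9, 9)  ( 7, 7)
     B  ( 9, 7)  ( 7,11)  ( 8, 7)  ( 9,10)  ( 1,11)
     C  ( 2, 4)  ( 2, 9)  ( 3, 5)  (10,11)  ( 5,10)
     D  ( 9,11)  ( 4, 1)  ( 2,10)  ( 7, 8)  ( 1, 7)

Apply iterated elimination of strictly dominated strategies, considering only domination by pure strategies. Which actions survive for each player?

Survivors P1:{A,B,C} P2:{Q,S,T}

P1 drop D (A beats it: P:11>9 Q:6>4 R:3>2 S:9>7 T:7>1)
P2 drop P (Q beats it: A:11>3 B:11>7 C:9>4)
P2 drop R (Q beats it: A:11>6 B:11>7 C:9>5)
P1→{A,B,C} P2→{Q,S,T}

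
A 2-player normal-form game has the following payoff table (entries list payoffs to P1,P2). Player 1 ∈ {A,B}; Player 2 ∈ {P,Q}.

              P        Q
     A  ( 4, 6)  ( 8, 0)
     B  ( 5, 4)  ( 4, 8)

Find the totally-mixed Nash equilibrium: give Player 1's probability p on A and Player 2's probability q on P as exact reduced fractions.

p=2/5, q=4/5

P1 indiff ⇒ q·4+(1-q)·8 = q·5+(1-q)·4 ⇒ q(-1) = (1-q)(-4) ⇒ q = 4/5
P2 indiff ⇒ p·6+(1-p)·4 = p·0+(1-p)·8 ⇒ p(6) = (1-p)(4) ⇒ p = 2/5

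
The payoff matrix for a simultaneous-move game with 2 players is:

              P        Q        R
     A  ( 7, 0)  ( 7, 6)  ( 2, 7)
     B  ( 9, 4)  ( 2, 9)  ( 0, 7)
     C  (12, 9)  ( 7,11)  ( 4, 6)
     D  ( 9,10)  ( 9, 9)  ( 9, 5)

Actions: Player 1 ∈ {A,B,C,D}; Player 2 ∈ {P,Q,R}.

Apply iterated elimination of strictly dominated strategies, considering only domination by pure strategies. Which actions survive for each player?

Remaining: P1:{C,D} P2:{P,Q}

P1 drop A (D beats it: P:9>7 Q:9>7 R:9>2)
P1 drop B (C beats it: P:12>9 Q:7>2 R:4>0)
P2 drop R (P beats it: C:9>6 D:10>5)
P1→{C,D} P2→{P,Q}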